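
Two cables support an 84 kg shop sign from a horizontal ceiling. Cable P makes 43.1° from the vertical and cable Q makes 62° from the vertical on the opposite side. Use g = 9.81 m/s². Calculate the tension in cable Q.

T_Q ≈ 583 N

Angles from the horizontal: cable P is 90° − 43.1° = 46.9°, cable Q is 90° − 62° = 28°.
Weight W = 84 × 9.81 = 824 N acts straight down.
Horizontal: T_P cos 46.9° = T_Q cos 28°  →  T_P = 1.292 T_Q.
Vertical: T_P sin 46.9° + T_Q sin 28° = 824.
Substituting the horizontal relation into the vertical equation gives 1.413 T_Q = 824, so T_Q = 583.2 N.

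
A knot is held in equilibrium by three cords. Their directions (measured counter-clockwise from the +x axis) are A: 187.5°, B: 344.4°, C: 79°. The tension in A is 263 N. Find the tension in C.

T_C ≈ 104 N

Resolve: ΣF_x = 263 cos 187.5° + T_B cos 344.4° + T_C cos 79° = 0.
        ΣF_y = 263 sin 187.5° + T_B sin 344.4° + T_C sin 79° = 0.
The known terms sum to (-260.7, -34.33) N, so 0.9632 T_B + 0.1908 T_C = 260.7 and -0.2689 T_B + 0.9816 T_C = 34.33.
Solving simultaneously: T_B = 250.2 N, T_C = 103.5 N.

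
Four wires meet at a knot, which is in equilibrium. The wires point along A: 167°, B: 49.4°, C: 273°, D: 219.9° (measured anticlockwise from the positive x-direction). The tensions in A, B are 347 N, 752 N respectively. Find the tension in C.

T_C ≈ 501 N

Resolve: ΣF_x = 347 cos 167° + 752 cos 49.4° + T_C cos 273° + T_D cos 219.9° = 0.
        ΣF_y = 347 sin 167° + 752 sin 49.4° + T_C sin 273° + T_D sin 219.9° = 0.
The known terms sum to (151.3, 649) N, so 0.0523 T_C − 0.7672 T_D = -151.3 and -0.9986 T_C − 0.6414 T_D = -649.
Solving simultaneously: T_C = 501.3 N, T_D = 231.4 N.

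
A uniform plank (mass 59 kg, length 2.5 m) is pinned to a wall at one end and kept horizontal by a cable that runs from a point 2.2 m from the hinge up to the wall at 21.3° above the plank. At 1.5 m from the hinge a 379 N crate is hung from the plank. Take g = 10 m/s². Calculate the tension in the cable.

T ≈ 1630 N

Take torques about the hinge: T sin 21.3° · 2.2 = 59×10×1.25 + 379×1.5 = 1306 N·m.
So T = 1306 / (0.3633 × 2.2) = 1634.2 N.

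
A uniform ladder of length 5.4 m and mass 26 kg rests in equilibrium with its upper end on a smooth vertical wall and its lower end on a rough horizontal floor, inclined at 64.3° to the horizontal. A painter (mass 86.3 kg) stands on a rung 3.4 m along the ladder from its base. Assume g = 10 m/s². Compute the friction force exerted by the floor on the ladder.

Torques about the foot: N_wall · 5.4 sin 64.3° = 26×10×2.7 cos 64.3° + 86.3×10×3.4 cos 64.3° → N_wall = 324.07 N.
ΣF_x = 0: f_floor = N_wall = 324.07 N.

f ≈ 324 N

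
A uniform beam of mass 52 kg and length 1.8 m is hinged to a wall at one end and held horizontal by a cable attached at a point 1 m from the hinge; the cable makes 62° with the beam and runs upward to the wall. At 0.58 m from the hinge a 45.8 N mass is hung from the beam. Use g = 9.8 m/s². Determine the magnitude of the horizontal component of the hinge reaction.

Take torques about the hinge: T sin 62° · 1 = 52×9.8×0.9 + 45.8×0.58 = 485.2 N·m.
So T = 485.2 / (0.8829 × 1) = 549.53 N.
ΣF_x = 0: H_x = T cos 62° = 257.99 N.

H_x ≈ 258 N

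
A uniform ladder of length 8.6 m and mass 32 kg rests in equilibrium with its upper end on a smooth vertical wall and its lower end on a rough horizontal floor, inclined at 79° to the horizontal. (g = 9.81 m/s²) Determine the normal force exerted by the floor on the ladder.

ΣF_y = 0: N_floor = 32×9.81 = 313.92 N.

N_floor ≈ 314 N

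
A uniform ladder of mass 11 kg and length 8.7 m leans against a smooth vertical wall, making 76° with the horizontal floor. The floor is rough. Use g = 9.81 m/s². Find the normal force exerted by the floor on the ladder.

N_floor ≈ 108 N

ΣF_y = 0: N_floor = 11×9.81 = 107.91 N.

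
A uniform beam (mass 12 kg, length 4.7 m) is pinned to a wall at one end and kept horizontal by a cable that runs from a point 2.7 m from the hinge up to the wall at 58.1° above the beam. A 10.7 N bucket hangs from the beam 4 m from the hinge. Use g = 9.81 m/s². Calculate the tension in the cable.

Take torques about the hinge: T sin 58.1° · 2.7 = 12×9.81×2.35 + 10.7×4 = 319.44 N·m.
So T = 319.44 / (0.8490 × 2.7) = 139.36 N.

T ≈ 139 N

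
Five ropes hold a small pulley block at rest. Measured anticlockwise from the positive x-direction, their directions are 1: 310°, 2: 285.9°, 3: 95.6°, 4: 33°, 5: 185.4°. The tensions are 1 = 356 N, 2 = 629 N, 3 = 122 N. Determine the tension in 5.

T_5 ≈ 1830 N

Resolve: ΣF_x = 356 cos 310° + 629 cos 285.9° + 122 cos 95.6° + T_4 cos 33° + T_5 cos 185.4° = 0.
        ΣF_y = 356 sin 310° + 629 sin 285.9° + 122 sin 95.6° + T_4 sin 33° + T_5 sin 185.4° = 0.
The known terms sum to (389.2, -756.2) N, so 0.8387 T_4 − 0.9956 T_5 = -389.2 and 0.5446 T_4 − 0.0941 T_5 = 756.2.
Solving simultaneously: T_4 = 1704 N, T_5 = 1827 N.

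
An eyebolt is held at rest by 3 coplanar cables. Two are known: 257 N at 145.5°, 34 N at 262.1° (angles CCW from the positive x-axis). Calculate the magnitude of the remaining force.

Sum the known components: ΣF_x = -216.5 N, ΣF_y = 111.9 N.
For equilibrium the remaining force must supply (−ΣF_x, −ΣF_y) = (216.5, -111.9) N.
Magnitude = √((216.5)² + (-111.9)²) = 243.7 N; direction = atan2(-111.9, 216.5) = 332.7°.

F ≈ 244 N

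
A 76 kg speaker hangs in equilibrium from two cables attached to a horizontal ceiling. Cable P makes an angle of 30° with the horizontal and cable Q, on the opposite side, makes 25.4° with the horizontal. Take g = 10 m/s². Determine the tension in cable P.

Weight W = 76 × 10 = 760 N acts straight down.
Horizontal: T_P cos 30° = T_Q cos 25.4°  →  T_Q = 0.9587 T_P.
Vertical: T_P sin 30° + T_Q sin 25.4° = 760.
Substituting the horizontal relation into the vertical equation gives 0.9112 T_P = 760, so T_P = 834 N.

T_P ≈ 834 N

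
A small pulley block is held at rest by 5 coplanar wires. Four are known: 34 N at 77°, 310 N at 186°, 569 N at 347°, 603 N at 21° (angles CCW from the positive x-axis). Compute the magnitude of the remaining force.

F ≈ 822 N

Sum the known components: ΣF_x = 816.7 N, ΣF_y = 88.82 N.
For equilibrium the remaining force must supply (−ΣF_x, −ΣF_y) = (-816.7, -88.82) N.
Magnitude = √((-816.7)² + (-88.82)²) = 821.5 N; direction = atan2(-88.82, -816.7) = 186.2°.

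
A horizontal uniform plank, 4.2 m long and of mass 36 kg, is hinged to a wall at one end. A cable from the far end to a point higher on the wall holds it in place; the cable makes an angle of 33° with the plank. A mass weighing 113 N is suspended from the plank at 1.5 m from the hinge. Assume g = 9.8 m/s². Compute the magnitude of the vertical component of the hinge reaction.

|H_y| ≈ 249 N

Take torques about the hinge: T sin 33° · 4.2 = 36×9.8×2.1 + 113×1.5 = 910.38 N·m.
So T = 910.38 / (0.5446 × 4.2) = 397.98 N.
ΣF_y = 0: H_y = (36×9.8 + 113) − T sin 33° = 465.8 − 216.76 = 249.04 N.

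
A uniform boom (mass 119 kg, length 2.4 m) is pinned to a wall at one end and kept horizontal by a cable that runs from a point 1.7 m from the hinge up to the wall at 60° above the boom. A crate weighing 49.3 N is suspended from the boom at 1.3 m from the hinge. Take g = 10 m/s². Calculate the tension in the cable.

Take torques about the hinge: T sin 60° · 1.7 = 119×10×1.2 + 49.3×1.3 = 1492.1 N·m.
So T = 1492.1 / (0.8660 × 1.7) = 1013.5 N.

T ≈ 1010 N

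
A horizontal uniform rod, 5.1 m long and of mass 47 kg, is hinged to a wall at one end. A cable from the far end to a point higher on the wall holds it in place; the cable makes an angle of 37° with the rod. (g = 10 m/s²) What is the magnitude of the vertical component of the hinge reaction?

|H_y| ≈ 235 N

Take torques about the hinge: T sin 37° · 5.1 = 47×10×2.55 = 1198.5 N·m.
So T = 1198.5 / (0.6018 × 5.1) = 390.49 N.
ΣF_y = 0: H_y = (47×10) − T sin 37° = 470 − 235 = 235 N.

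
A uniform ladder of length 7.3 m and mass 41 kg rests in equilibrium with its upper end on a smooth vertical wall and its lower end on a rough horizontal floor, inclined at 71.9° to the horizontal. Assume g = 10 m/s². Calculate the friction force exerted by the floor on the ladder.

Torques about the foot: N_wall · 7.3 sin 71.9° = 41×10×3.65 cos 71.9° → N_wall = 67.004 N.
ΣF_x = 0: f_floor = N_wall = 67.004 N.

f ≈ 67 N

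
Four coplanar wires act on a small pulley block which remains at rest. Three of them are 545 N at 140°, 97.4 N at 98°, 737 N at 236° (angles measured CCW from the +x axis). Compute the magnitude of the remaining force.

Sum the known components: ΣF_x = -843.2 N, ΣF_y = -164.2 N.
For equilibrium the remaining force must supply (−ΣF_x, −ΣF_y) = (843.2, 164.2) N.
Magnitude = √((843.2)² + (164.2)²) = 859 N; direction = atan2(164.2, 843.2) = 11.0°.

F ≈ 859 N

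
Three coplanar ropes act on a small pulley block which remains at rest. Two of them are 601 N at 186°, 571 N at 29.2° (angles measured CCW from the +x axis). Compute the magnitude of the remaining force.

F ≈ 237 N

Sum the known components: ΣF_x = -99.27 N, ΣF_y = 215.7 N.
For equilibrium the remaining force must supply (−ΣF_x, −ΣF_y) = (99.27, -215.7) N.
Magnitude = √((99.27)² + (-215.7)²) = 237.5 N; direction = atan2(-215.7, 99.27) = 294.7°.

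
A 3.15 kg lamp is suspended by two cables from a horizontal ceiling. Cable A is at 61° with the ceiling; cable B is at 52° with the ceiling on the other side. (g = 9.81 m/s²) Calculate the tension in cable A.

Weight W = 3.15 × 9.81 = 30.9 N acts straight down.
Horizontal: T_A cos 61° = T_B cos 52°  →  T_B = 0.7875 T_A.
Vertical: T_A sin 61° + T_B sin 52° = 30.9.
Substituting the horizontal relation into the vertical equation gives 1.495 T_A = 30.9, so T_A = 20.67 N.

T_A ≈ 20.7 N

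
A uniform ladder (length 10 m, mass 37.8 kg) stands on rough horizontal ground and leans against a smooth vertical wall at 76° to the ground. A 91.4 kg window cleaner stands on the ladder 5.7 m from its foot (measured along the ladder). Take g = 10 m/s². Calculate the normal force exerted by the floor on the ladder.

ΣF_y = 0: N_floor = 37.8×10 + 91.4×10 = 1292 N.

N_floor ≈ 1290 N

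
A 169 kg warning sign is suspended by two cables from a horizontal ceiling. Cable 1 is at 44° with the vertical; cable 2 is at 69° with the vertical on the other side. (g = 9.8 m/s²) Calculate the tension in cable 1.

T_1 ≈ 1680 N

Angles from the horizontal: cable 1 is 90° − 44° = 46°, cable 2 is 90° − 69° = 21°.
Weight W = 169 × 9.8 = 1656 N acts straight down.
Horizontal: T_1 cos 46° = T_2 cos 21°  →  T_2 = 0.7441 T_1.
Vertical: T_1 sin 46° + T_2 sin 21° = 1656.
Substituting the horizontal relation into the vertical equation gives 0.986 T_1 = 1656, so T_1 = 1680 N.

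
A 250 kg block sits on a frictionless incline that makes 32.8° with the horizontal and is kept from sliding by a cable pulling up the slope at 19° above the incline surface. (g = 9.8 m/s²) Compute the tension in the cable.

T ≈ 1400 N

Take axes along and perpendicular to the incline. Weight components: W sin 32.8° = 1327 N down-slope, W cos 32.8° = 2059 N into the surface.
Along incline: T cos 19° = W sin 32.8° → T = 1404 N.
Perpendicular: N = W cos 32.8° − T sin 19° = 1602 N.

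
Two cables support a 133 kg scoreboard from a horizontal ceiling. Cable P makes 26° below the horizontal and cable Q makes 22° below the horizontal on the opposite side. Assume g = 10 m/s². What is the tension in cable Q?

Weight W = 133 × 10 = 1330 N acts straight down.
Horizontal: T_P cos 26° = T_Q cos 22°  →  T_P = 1.032 T_Q.
Vertical: T_P sin 26° + T_Q sin 22° = 1330.
Substituting the horizontal relation into the vertical equation gives 0.8268 T_Q = 1330, so T_Q = 1609 N.

T_Q ≈ 1610 N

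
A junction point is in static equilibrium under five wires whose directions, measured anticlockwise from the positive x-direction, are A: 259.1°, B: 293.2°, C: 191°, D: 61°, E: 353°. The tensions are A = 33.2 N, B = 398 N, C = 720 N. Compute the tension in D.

T_D ≈ 647 N

Resolve: ΣF_x = 33.2 cos 259.1° + 398 cos 293.2° + 720 cos 191° + T_D cos 61° + T_E cos 353° = 0.
        ΣF_y = 33.2 sin 259.1° + 398 sin 293.2° + 720 sin 191° + T_D sin 61° + T_E sin 353° = 0.
The known terms sum to (-556.3, -535.8) N, so 0.4848 T_D + 0.9925 T_E = 556.3 and 0.8746 T_D − 0.1219 T_E = 535.8.
Solving simultaneously: T_D = 646.7 N, T_E = 244.6 N.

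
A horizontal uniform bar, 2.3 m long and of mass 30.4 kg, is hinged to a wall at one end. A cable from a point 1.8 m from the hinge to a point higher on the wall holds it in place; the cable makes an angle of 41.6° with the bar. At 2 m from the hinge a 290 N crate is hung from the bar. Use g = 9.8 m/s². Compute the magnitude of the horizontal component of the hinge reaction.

H_x ≈ 577 N

Take torques about the hinge: T sin 41.6° · 1.8 = 30.4×9.8×1.15 + 290×2 = 922.61 N·m.
So T = 922.61 / (0.6639 × 1.8) = 772.01 N.
ΣF_x = 0: H_x = T cos 41.6° = 577.31 N.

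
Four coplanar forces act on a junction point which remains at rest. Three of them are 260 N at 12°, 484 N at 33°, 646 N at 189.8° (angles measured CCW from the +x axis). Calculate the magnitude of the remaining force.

Sum the known components: ΣF_x = 23.66 N, ΣF_y = 207.7 N.
For equilibrium the remaining force must supply (−ΣF_x, −ΣF_y) = (-23.66, -207.7) N.
Magnitude = √((-23.66)² + (-207.7)²) = 209.1 N; direction = atan2(-207.7, -23.66) = 263.5°.

F ≈ 209 N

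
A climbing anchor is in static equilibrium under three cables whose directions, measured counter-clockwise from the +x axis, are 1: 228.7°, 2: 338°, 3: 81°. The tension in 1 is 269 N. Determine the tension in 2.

T_2 ≈ 148 N

Resolve: ΣF_x = 269 cos 228.7° + T_2 cos 338° + T_3 cos 81° = 0.
        ΣF_y = 269 sin 228.7° + T_2 sin 338° + T_3 sin 81° = 0.
The known terms sum to (-177.5, -202.1) N, so 0.9272 T_2 + 0.1564 T_3 = 177.5 and -0.3746 T_2 + 0.9877 T_3 = 202.1.
Solving simultaneously: T_2 = 147.5 N, T_3 = 260.6 N.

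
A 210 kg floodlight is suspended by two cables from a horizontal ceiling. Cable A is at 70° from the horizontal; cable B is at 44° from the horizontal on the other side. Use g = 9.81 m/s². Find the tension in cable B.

Weight W = 210 × 9.81 = 2060 N acts straight down.
Horizontal: T_A cos 70° = T_B cos 44°  →  T_A = 2.103 T_B.
Vertical: T_A sin 70° + T_B sin 44° = 2060.
Substituting the horizontal relation into the vertical equation gives 2.671 T_B = 2060, so T_B = 771.3 N.

T_B ≈ 771 N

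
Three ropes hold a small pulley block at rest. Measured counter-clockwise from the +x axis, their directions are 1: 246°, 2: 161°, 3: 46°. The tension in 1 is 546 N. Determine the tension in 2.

Resolve: ΣF_x = 546 cos 246° + T_2 cos 161° + T_3 cos 46° = 0.
        ΣF_y = 546 sin 246° + T_2 sin 161° + T_3 sin 46° = 0.
The known terms sum to (-222.1, -498.8) N, so -0.9455 T_2 + 0.6947 T_3 = 222.1 and 0.3256 T_2 + 0.7193 T_3 = 498.8.
Solving simultaneously: T_2 = 206 N, T_3 = 600.2 N.

T_2 ≈ 206 N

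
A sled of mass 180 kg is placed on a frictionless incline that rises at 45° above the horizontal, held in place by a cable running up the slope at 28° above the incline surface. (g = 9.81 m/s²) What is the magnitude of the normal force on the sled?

Take axes along and perpendicular to the incline. Weight components: W sin 45° = 1249 N down-slope, W cos 45° = 1249 N into the surface.
Along incline: T cos 28° = W sin 45° → T = 1414 N.
Perpendicular: N = W cos 45° − T sin 28° = 584.7 N.

N ≈ 585 N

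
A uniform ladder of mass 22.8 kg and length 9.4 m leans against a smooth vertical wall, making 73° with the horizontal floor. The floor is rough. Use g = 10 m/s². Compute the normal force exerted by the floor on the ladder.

N_floor ≈ 228 N

ΣF_y = 0: N_floor = 22.8×10 = 228 N.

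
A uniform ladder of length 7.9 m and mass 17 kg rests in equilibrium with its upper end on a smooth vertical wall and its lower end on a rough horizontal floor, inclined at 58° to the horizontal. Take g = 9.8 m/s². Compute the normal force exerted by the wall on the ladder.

Torques about the foot: N_wall · 7.9 sin 58° = 17×9.8×3.95 cos 58° → N_wall = 52.052 N.

N_wall ≈ 52.1 N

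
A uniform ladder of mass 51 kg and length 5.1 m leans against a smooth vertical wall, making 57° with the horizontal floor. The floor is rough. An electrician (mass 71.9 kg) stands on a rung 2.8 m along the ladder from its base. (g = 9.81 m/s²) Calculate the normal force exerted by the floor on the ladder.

ΣF_y = 0: N_floor = 51×9.81 + 71.9×9.81 = 1205.6 N.

N_floor ≈ 1210 N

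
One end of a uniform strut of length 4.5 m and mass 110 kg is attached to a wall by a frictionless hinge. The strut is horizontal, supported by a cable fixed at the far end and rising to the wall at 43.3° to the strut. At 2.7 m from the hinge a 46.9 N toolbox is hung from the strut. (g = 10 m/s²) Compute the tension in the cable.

Take torques about the hinge: T sin 43.3° · 4.5 = 110×10×2.25 + 46.9×2.7 = 2601.6 N·m.
So T = 2601.6 / (0.6858 × 4.5) = 842.99 N.

T ≈ 843 N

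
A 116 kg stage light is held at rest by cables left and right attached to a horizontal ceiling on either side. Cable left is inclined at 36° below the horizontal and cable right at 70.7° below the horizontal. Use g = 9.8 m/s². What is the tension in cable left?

T_left ≈ 392 N

Weight W = 116 × 9.8 = 1137 N acts straight down.
Horizontal: T_left cos 36° = T_right cos 70.7°  →  T_right = 2.448 T_left.
Vertical: T_left sin 36° + T_right sin 70.7° = 1137.
Substituting the horizontal relation into the vertical equation gives 2.898 T_left = 1137, so T_left = 392.3 N.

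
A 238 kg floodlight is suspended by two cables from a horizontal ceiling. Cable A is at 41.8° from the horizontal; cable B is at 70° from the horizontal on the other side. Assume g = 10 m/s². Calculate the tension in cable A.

T_A ≈ 877 N

Weight W = 238 × 10 = 2380 N acts straight down.
Horizontal: T_A cos 41.8° = T_B cos 70°  →  T_B = 2.18 T_A.
Vertical: T_A sin 41.8° + T_B sin 70° = 2380.
Substituting the horizontal relation into the vertical equation gives 2.715 T_A = 2380, so T_A = 876.7 N.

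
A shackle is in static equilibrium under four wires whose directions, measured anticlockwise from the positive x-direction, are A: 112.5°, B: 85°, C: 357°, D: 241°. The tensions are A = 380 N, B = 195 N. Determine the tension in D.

Resolve: ΣF_x = 380 cos 112.5° + 195 cos 85° + T_C cos 357° + T_D cos 241° = 0.
        ΣF_y = 380 sin 112.5° + 195 sin 85° + T_C sin 357° + T_D sin 241° = 0.
The known terms sum to (-128.4, 545.3) N, so 0.9986 T_C − 0.4848 T_D = 128.4 and -0.0523 T_C − 0.8746 T_D = -545.3.
Solving simultaneously: T_C = 419.1 N, T_D = 598.4 N.

T_D ≈ 598 N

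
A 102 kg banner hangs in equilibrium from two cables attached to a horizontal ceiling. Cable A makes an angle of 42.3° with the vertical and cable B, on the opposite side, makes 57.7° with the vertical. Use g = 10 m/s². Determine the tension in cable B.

Angles from the horizontal: cable A is 90° − 42.3° = 47.7°, cable B is 90° − 57.7° = 32.3°.
Weight W = 102 × 10 = 1020 N acts straight down.
Horizontal: T_A cos 47.7° = T_B cos 32.3°  →  T_A = 1.256 T_B.
Vertical: T_A sin 47.7° + T_B sin 32.3° = 1020.
Substituting the horizontal relation into the vertical equation gives 1.463 T_B = 1020, so T_B = 697.1 N.

T_B ≈ 697 N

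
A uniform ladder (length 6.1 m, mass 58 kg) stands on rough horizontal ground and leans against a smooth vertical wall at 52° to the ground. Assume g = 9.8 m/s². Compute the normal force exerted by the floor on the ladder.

ΣF_y = 0: N_floor = 58×9.8 = 568.4 N.

N_floor ≈ 568 N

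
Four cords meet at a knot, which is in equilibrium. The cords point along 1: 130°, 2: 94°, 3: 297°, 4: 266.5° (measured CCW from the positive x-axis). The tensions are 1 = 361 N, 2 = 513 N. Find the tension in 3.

Resolve: ΣF_x = 361 cos 130° + 513 cos 94° + T_3 cos 297° + T_4 cos 266.5° = 0.
        ΣF_y = 361 sin 130° + 513 sin 94° + T_3 sin 297° + T_4 sin 266.5° = 0.
The known terms sum to (-267.8, 788.3) N, so 0.4540 T_3 − 0.0610 T_4 = 267.8 and -0.8910 T_3 − 0.9981 T_4 = -788.3.
Solving simultaneously: T_3 = 621.5 N, T_4 = 234.9 N.

T_3 ≈ 622 N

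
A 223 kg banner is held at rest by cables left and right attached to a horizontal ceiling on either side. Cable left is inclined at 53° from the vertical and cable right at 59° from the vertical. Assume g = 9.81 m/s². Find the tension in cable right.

Angles from the horizontal: cable left is 90° − 53° = 37°, cable right is 90° − 59° = 31°.
Weight W = 223 × 9.81 = 2188 N acts straight down.
Horizontal: T_left cos 37° = T_right cos 31°  →  T_left = 1.073 T_right.
Vertical: T_left sin 37° + T_right sin 31° = 2188.
Substituting the horizontal relation into the vertical equation gives 1.161 T_right = 2188, so T_right = 1884 N.

T_right ≈ 1880 N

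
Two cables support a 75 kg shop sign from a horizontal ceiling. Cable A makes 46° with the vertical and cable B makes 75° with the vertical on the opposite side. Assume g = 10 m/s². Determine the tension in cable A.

Angles from the horizontal: cable A is 90° − 46° = 44°, cable B is 90° − 75° = 15°.
Weight W = 75 × 10 = 750 N acts straight down.
Horizontal: T_A cos 44° = T_B cos 15°  →  T_B = 0.7447 T_A.
Vertical: T_A sin 44° + T_B sin 15° = 750.
Substituting the horizontal relation into the vertical equation gives 0.8874 T_A = 750, so T_A = 845.2 N.

T_A ≈ 845 N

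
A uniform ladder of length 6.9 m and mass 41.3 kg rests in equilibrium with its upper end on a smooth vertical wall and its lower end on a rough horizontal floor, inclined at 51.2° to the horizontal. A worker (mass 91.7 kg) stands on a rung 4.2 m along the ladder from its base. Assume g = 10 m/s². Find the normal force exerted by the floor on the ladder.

ΣF_y = 0: N_floor = 41.3×10 + 91.7×10 = 1330 N.

N_floor ≈ 1330 N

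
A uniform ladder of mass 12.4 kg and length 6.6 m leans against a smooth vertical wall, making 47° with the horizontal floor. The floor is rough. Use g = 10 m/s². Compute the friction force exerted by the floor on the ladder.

Torques about the foot: N_wall · 6.6 sin 47° = 12.4×10×3.3 cos 47° → N_wall = 57.816 N.
ΣF_x = 0: f_floor = N_wall = 57.816 N.

f ≈ 57.8 N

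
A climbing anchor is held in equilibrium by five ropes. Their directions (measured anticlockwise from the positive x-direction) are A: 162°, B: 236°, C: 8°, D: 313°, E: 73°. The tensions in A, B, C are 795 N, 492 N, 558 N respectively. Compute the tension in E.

T_E ≈ 471 N

Resolve: ΣF_x = 795 cos 162° + 492 cos 236° + 558 cos 8° + T_D cos 313° + T_E cos 73° = 0.
        ΣF_y = 795 sin 162° + 492 sin 236° + 558 sin 8° + T_D sin 313° + T_E sin 73° = 0.
The known terms sum to (-478.6, -84.56) N, so 0.6820 T_D + 0.2924 T_E = 478.6 and -0.7314 T_D + 0.9563 T_E = 84.56.
Solving simultaneously: T_D = 500 N, T_E = 470.8 N.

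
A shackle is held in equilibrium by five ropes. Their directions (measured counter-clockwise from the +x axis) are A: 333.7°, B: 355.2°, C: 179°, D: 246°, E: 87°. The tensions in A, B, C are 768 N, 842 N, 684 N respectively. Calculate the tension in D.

T_D ≈ 2410 N

Resolve: ΣF_x = 768 cos 333.7° + 842 cos 355.2° + 684 cos 179° + T_D cos 246° + T_E cos 87° = 0.
        ΣF_y = 768 sin 333.7° + 842 sin 355.2° + 684 sin 179° + T_D sin 246° + T_E sin 87° = 0.
The known terms sum to (843.7, -398.8) N, so -0.4067 T_D + 0.0523 T_E = -843.7 and -0.9135 T_D + 0.9986 T_E = 398.8.
Solving simultaneously: T_D = 2409 N, T_E = 2603 N.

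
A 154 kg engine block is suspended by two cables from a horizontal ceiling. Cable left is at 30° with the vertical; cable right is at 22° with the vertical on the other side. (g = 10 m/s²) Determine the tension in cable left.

T_left ≈ 732 N

Angles from the horizontal: cable left is 90° − 30° = 60°, cable right is 90° − 22° = 68°.
Weight W = 154 × 10 = 1540 N acts straight down.
Horizontal: T_left cos 60° = T_right cos 68°  →  T_right = 1.335 T_left.
Vertical: T_left sin 60° + T_right sin 68° = 1540.
Substituting the horizontal relation into the vertical equation gives 2.104 T_left = 1540, so T_left = 732.1 N.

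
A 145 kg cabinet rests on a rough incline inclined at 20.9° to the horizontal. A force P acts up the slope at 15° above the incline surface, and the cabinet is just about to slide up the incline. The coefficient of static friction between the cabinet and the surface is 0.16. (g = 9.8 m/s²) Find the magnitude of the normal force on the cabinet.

On the verge of sliding up the incline, friction equals μN and acts down the slope.
Perpendicular: N + P sin 15° = W cos 20.9° = 1328 N.
Along incline: P cos 15° = W sin 20.9° + μN  with W sin 20.9° = 506.9 N.
Solving the pair for P and N: P = 714.1 N, N = 1143 N (and f = μN = 182.8 N).

N ≈ 1140 N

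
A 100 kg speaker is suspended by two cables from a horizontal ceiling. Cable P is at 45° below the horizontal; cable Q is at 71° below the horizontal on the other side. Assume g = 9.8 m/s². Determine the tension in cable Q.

T_Q ≈ 771 N

Weight W = 100 × 9.8 = 980 N acts straight down.
Horizontal: T_P cos 45° = T_Q cos 71°  →  T_P = 0.4604 T_Q.
Vertical: T_P sin 45° + T_Q sin 71° = 980.
Substituting the horizontal relation into the vertical equation gives 1.271 T_Q = 980, so T_Q = 771 N.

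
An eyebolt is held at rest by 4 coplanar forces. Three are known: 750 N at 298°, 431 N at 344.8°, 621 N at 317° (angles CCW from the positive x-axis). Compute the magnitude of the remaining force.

F ≈ 1710 N

Sum the known components: ΣF_x = 1222 N, ΣF_y = -1199 N.
For equilibrium the remaining force must supply (−ΣF_x, −ΣF_y) = (-1222, 1199) N.
Magnitude = √((-1222)² + (1199)²) = 1712 N; direction = atan2(1199, -1222) = 135.6°.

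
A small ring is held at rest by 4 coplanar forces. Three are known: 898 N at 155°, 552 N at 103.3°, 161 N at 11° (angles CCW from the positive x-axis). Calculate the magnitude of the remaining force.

F ≈ 1230 N

Sum the known components: ΣF_x = -782.8 N, ΣF_y = 947.4 N.
For equilibrium the remaining force must supply (−ΣF_x, −ΣF_y) = (782.8, -947.4) N.
Magnitude = √((782.8)² + (-947.4)²) = 1229 N; direction = atan2(-947.4, 782.8) = 309.6°.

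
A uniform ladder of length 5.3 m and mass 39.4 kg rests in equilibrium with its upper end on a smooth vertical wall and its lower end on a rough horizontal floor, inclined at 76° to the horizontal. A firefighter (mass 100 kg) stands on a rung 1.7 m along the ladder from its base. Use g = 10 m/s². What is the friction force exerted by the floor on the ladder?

f ≈ 129 N

Torques about the foot: N_wall · 5.3 sin 76° = 39.4×10×2.65 cos 76° + 100×10×1.7 cos 76° → N_wall = 129.09 N.
ΣF_x = 0: f_floor = N_wall = 129.09 N.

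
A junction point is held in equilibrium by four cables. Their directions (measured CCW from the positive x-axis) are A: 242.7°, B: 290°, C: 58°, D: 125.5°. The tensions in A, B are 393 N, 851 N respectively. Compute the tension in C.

T_C ≈ 624 N

Resolve: ΣF_x = 393 cos 242.7° + 851 cos 290° + T_C cos 58° + T_D cos 125.5° = 0.
        ΣF_y = 393 sin 242.7° + 851 sin 290° + T_C sin 58° + T_D sin 125.5° = 0.
The known terms sum to (110.8, -1149) N, so 0.5299 T_C − 0.5807 T_D = -110.8 and 0.8480 T_C + 0.8141 T_D = 1149.
Solving simultaneously: T_C = 624.5 N, T_D = 760.7 N.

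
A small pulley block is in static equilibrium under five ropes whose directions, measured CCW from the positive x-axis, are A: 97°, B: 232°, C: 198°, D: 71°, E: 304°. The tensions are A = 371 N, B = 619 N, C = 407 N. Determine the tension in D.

Resolve: ΣF_x = 371 cos 97° + 619 cos 232° + 407 cos 198° + T_D cos 71° + T_E cos 304° = 0.
        ΣF_y = 371 sin 97° + 619 sin 232° + 407 sin 198° + T_D sin 71° + T_E sin 304° = 0.
The known terms sum to (-813.4, -245.3) N, so 0.3256 T_D + 0.5592 T_E = 813.4 and 0.9455 T_D − 0.8290 T_E = 245.3.
Solving simultaneously: T_D = 1016 N, T_E = 863 N.

T_D ≈ 1020 N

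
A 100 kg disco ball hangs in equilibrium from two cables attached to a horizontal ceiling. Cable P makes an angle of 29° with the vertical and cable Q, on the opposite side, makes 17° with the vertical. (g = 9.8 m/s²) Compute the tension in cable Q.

T_Q ≈ 660 N

Angles from the horizontal: cable P is 90° − 29° = 61°, cable Q is 90° − 17° = 73°.
Weight W = 100 × 9.8 = 980 N acts straight down.
Horizontal: T_P cos 61° = T_Q cos 73°  →  T_P = 0.6031 T_Q.
Vertical: T_P sin 61° + T_Q sin 73° = 980.
Substituting the horizontal relation into the vertical equation gives 1.484 T_Q = 980, so T_Q = 660.5 N.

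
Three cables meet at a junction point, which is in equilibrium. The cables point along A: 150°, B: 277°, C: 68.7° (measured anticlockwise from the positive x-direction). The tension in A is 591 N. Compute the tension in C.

Resolve: ΣF_x = 591 cos 150° + T_B cos 277° + T_C cos 68.7° = 0.
        ΣF_y = 591 sin 150° + T_B sin 277° + T_C sin 68.7° = 0.
The known terms sum to (-511.8, 295.5) N, so 0.1219 T_B + 0.3633 T_C = 511.8 and -0.9925 T_B + 0.9317 T_C = -295.5.
Solving simultaneously: T_B = 1232 N, T_C = 995.6 N.

T_C ≈ 996 N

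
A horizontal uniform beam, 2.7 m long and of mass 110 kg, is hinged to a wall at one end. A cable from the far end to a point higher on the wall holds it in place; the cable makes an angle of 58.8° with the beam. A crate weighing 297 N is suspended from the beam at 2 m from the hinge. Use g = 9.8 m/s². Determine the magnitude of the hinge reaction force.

|H| ≈ 769 N

Take torques about the hinge: T sin 58.8° · 2.7 = 110×9.8×1.35 + 297×2 = 2049.3 N·m.
So T = 2049.3 / (0.8554 × 2.7) = 887.34 N.
ΣF_x = 0: H_x = T cos 58.8° = 459.67 N.
ΣF_y = 0: H_y = (110×9.8 + 297) − T sin 58.8° = 1375 − 759 = 616 N.
|H| = √(H_x² + H_y²) = √((459.67)² + (616)²) = 768.6 N.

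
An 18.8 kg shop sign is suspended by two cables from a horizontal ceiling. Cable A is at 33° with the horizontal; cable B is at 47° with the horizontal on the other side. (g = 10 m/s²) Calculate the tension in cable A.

T_A ≈ 130 N

Weight W = 18.8 × 10 = 188 N acts straight down.
Horizontal: T_A cos 33° = T_B cos 47°  →  T_B = 1.23 T_A.
Vertical: T_A sin 33° + T_B sin 47° = 188.
Substituting the horizontal relation into the vertical equation gives 1.444 T_A = 188, so T_A = 130.2 N.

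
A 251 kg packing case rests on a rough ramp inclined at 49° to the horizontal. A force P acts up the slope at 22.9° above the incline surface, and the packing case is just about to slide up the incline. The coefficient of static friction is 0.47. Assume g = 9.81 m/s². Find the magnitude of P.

On the verge of sliding up the incline, friction equals μN and acts down the slope.
Perpendicular: N + P sin 22.9° = W cos 49° = 1615 N.
Along incline: P cos 22.9° = W sin 49° + μN  with W sin 49° = 1858 N.
Solving the pair for P and N: P = 2371 N, N = 692.9 N (and f = μN = 325.6 N).

P ≈ 2370 N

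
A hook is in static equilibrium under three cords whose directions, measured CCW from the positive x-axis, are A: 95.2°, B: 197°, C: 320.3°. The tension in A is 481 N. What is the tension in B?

Resolve: ΣF_x = 481 cos 95.2° + T_B cos 197° + T_C cos 320.3° = 0.
        ΣF_y = 481 sin 95.2° + T_B sin 197° + T_C sin 320.3° = 0.
The known terms sum to (-43.59, 479) N, so -0.9563 T_B + 0.7694 T_C = 43.59 and -0.2924 T_B − 0.6388 T_C = -479.
Solving simultaneously: T_B = 407.6 N, T_C = 563.3 N.

T_B ≈ 408 N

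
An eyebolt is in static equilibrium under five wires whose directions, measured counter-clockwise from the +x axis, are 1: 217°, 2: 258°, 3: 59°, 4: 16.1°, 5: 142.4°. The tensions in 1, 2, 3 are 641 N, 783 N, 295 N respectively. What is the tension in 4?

T_4 ≈ 1280 N

Resolve: ΣF_x = 641 cos 217° + 783 cos 258° + 295 cos 59° + T_4 cos 16.1° + T_5 cos 142.4° = 0.
        ΣF_y = 641 sin 217° + 783 sin 258° + 295 sin 59° + T_4 sin 16.1° + T_5 sin 142.4° = 0.
The known terms sum to (-522.8, -898.8) N, so 0.9608 T_4 − 0.7923 T_5 = 522.8 and 0.2773 T_4 + 0.6101 T_5 = 898.8.
Solving simultaneously: T_4 = 1279 N, T_5 = 891.6 N.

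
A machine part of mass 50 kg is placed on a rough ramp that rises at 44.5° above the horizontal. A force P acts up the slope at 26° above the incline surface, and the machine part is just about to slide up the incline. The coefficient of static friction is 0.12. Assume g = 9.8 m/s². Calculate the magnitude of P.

On the verge of sliding up the incline, friction equals μN and acts down the slope.
Perpendicular: N + P sin 26° = W cos 44.5° = 349.5 N.
Along incline: P cos 26° = W sin 44.5° + μN  with W sin 44.5° = 343.4 N.
Solving the pair for P and N: P = 405.1 N, N = 171.9 N (and f = μN = 20.63 N).

P ≈ 405 N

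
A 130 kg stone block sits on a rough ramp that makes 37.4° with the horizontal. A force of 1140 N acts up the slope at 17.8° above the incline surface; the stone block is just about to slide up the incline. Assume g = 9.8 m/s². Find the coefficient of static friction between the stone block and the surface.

μ ≈ 0.470

On the verge of sliding up the incline, friction is at its maximum μN and acts down the slope.
Perpendicular to incline: N = W cos 37.4° − P sin 17.8° = 1012 − 348.5 = 663.6 N.
Along incline: P cos 17.8° − μN = W sin 37.4° → μ = −(W sin 37.4° − P cos 17.8°) / N = 0.4696.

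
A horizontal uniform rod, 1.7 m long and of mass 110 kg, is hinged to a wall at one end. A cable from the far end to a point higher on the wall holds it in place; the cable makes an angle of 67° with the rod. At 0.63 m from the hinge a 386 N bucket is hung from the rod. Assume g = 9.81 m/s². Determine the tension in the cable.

Take torques about the hinge: T sin 67° · 1.7 = 110×9.81×0.85 + 386×0.63 = 1160.4 N·m.
So T = 1160.4 / (0.9205 × 1.7) = 741.55 N.

T ≈ 742 N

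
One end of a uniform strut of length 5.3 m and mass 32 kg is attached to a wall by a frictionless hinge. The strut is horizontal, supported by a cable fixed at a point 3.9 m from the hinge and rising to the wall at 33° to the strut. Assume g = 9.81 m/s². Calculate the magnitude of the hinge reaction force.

|H| ≈ 344 N

Take torques about the hinge: T sin 33° · 3.9 = 32×9.81×2.65 = 831.89 N·m.
So T = 831.89 / (0.5446 × 3.9) = 391.64 N.
ΣF_x = 0: H_x = T cos 33° = 328.46 N.
ΣF_y = 0: H_y = (32×9.81) − T sin 33° = 313.92 − 213.3 = 100.62 N.
|H| = √(H_x² + H_y²) = √((328.46)² + (100.62)²) = 343.53 N.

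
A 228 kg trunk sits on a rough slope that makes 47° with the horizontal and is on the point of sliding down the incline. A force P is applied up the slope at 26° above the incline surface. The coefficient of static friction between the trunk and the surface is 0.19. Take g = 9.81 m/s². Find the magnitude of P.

P ≈ 1650 N

On the verge of sliding down the incline, friction equals μN and acts up the slope.
Perpendicular: N + P sin 26° = W cos 47° = 1525 N.
Along incline: P cos 26° + μN = W sin 47° with W sin 47° = 1636 N.
Solving the pair for P and N: P = 1650 N, N = 801.9 N (and f = μN = 152.4 N).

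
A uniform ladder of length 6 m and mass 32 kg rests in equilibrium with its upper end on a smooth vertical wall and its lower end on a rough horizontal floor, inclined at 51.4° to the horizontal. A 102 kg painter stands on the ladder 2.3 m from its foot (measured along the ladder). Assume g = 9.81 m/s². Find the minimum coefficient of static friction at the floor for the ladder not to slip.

ΣF_y = 0: N_floor = 32×9.81 + 102×9.81 = 1314.5 N.
Torques about the foot: N_wall · 6 sin 51.4° = 32×9.81×3 cos 51.4° + 102×9.81×2.3 cos 51.4° → N_wall = 431.5 N.
ΣF_x = 0: f_floor = N_wall = 431.5 N.
μ_min = f_floor / N_floor = 431.5 / 1314.5 = 0.3283.

μ_min ≈ 0.328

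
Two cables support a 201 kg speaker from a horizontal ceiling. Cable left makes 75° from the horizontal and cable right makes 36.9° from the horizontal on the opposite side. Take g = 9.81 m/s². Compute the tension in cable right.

T_right ≈ 550 N

Weight W = 201 × 9.81 = 1972 N acts straight down.
Horizontal: T_left cos 75° = T_right cos 36.9°  →  T_left = 3.09 T_right.
Vertical: T_left sin 75° + T_right sin 36.9° = 1972.
Substituting the horizontal relation into the vertical equation gives 3.585 T_right = 1972, so T_right = 550 N.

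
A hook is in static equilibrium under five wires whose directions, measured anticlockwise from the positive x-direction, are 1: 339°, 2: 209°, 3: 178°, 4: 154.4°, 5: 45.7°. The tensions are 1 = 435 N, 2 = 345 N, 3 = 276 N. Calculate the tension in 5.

Resolve: ΣF_x = 435 cos 339° + 345 cos 209° + 276 cos 178° + T_4 cos 154.4° + T_5 cos 45.7° = 0.
        ΣF_y = 435 sin 339° + 345 sin 209° + 276 sin 178° + T_4 sin 154.4° + T_5 sin 45.7° = 0.
The known terms sum to (-171.5, -313.5) N, so -0.9018 T_4 + 0.6984 T_5 = 171.5 and 0.4321 T_4 + 0.7157 T_5 = 313.5.
Solving simultaneously: T_4 = 101.6 N, T_5 = 376.7 N.

T_5 ≈ 377 N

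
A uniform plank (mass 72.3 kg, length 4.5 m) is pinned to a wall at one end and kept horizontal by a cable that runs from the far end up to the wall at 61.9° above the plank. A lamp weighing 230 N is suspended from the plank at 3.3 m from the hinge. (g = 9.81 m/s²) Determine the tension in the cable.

Take torques about the hinge: T sin 61.9° · 4.5 = 72.3×9.81×2.25 + 230×3.3 = 2354.8 N·m.
So T = 2354.8 / (0.8821 × 4.5) = 593.22 N.

T ≈ 593 N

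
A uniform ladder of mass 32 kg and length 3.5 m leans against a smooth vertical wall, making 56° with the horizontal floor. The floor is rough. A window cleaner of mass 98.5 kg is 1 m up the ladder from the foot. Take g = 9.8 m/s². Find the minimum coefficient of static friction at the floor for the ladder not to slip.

μ_min ≈ 0.228

ΣF_y = 0: N_floor = 32×9.8 + 98.5×9.8 = 1278.9 N.
Torques about the foot: N_wall · 3.5 sin 56° = 32×9.8×1.75 cos 56° + 98.5×9.8×1 cos 56° → N_wall = 291.79 N.
ΣF_x = 0: f_floor = N_wall = 291.79 N.
μ_min = f_floor / N_floor = 291.79 / 1278.9 = 0.2282.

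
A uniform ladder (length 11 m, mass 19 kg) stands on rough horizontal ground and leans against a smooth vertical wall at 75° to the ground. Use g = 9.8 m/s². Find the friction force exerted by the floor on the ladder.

f ≈ 24.9 N

Torques about the foot: N_wall · 11 sin 75° = 19×9.8×5.5 cos 75° → N_wall = 24.946 N.
ΣF_x = 0: f_floor = N_wall = 24.946 N.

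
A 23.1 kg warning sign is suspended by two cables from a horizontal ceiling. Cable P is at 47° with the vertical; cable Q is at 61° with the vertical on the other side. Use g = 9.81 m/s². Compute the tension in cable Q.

Angles from the horizontal: cable P is 90° − 47° = 43°, cable Q is 90° − 61° = 29°.
Weight W = 23.1 × 9.81 = 226.6 N acts straight down.
Horizontal: T_P cos 43° = T_Q cos 29°  →  T_P = 1.196 T_Q.
Vertical: T_P sin 43° + T_Q sin 29° = 226.6.
Substituting the horizontal relation into the vertical equation gives 1.3 T_Q = 226.6, so T_Q = 174.3 N.

T_Q ≈ 174 N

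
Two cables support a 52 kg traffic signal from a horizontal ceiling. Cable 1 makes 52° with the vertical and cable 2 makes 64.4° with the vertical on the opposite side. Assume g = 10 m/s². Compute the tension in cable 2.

T_2 ≈ 457 N

Angles from the horizontal: cable 1 is 90° − 52° = 38°, cable 2 is 90° − 64.4° = 25.6°.
Weight W = 52 × 10 = 520 N acts straight down.
Horizontal: T_1 cos 38° = T_2 cos 25.6°  →  T_1 = 1.144 T_2.
Vertical: T_1 sin 38° + T_2 sin 25.6° = 520.
Substituting the horizontal relation into the vertical equation gives 1.137 T_2 = 520, so T_2 = 457.5 N.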